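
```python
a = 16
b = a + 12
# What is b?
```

Trace:
`a = 16` → a = 16
`b = a + 12` → b = 28
So b = 28

Answer: 28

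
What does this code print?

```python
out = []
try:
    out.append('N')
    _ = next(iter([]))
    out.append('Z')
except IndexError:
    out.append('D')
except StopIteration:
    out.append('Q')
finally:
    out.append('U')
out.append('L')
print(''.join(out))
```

Execution trace: 'N' (try body) → 'Q' (except StopIteration) → 'U' (finally) → 'L' (after the try/except). Output: NQUL

Answer: NQUL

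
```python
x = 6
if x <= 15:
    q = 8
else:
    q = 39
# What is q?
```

Trace:
`x = 6` → x = 6
`if x <= 15: ...` → x <= 15 is True → q = 8
So q = 8

Answer: 8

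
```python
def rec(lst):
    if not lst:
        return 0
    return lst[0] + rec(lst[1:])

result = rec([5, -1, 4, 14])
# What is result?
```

5 + (-1) + 4 + 14 + 0 = 22

Answer: 22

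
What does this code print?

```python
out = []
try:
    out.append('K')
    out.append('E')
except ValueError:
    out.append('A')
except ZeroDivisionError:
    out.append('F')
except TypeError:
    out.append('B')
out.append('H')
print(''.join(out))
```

Execution trace: 'K' (try body) → 'E' (try body, no exception) → 'H' (after the try/except). Output: KEH

Answer: KEH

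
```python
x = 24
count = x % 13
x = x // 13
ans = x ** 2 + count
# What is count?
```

Trace:
`x = 24` → x = 24
`count = x % 13` → count = 11
`x = x // 13` → x = 1
`ans = x ** 2 + count` → ans = 12
So count = 11

Answer: 11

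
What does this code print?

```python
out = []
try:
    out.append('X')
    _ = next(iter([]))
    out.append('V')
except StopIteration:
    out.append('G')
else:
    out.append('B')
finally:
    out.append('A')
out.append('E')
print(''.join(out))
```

Execution trace: 'X' (try body) → 'G' (except StopIteration) → 'A' (finally) → 'E' (after the try/except). Output: XGAE

Answer: XGAE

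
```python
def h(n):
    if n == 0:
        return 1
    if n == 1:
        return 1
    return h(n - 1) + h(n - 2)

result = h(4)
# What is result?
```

Build up from base cases: h(0)=1, h(1)=1, h(2)=2, h(3)=3, h(4)=5

Answer: 5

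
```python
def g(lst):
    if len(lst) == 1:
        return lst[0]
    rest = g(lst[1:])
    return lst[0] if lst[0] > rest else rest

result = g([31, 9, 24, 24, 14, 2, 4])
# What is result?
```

Recursive max over [31, 9, 24, 24, 14, 2, 4] = 31

Answer: 31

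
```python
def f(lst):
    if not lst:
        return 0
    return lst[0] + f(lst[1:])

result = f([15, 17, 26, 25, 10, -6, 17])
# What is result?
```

15 + 17 + 26 + 25 + 10 + (-6) + 17 + 0 = 104

Answer: 104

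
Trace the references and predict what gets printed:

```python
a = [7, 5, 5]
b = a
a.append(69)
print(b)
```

Key concept: basic list aliasing.
Step by step:
`a = [7, 5, 5]` → a = [7, 5, 5]
`b = a` → b = [7, 5, 5] (same object as a)
`a.append(69)` → a = [7, 5, 5, 69] (same object as b); b = [7, 5, 5, 69] (same object as a)
`print(b)` → prints [7, 5, 5, 69]

Answer: [7, 5, 5, 69]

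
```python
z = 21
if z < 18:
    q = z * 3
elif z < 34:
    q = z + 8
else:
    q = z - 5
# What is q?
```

Trace:
`z = 21` → z = 21
`if z < 18: ...` → z < 18 is False, z < 34 is True → q = 29
So q = 29

Answer: 29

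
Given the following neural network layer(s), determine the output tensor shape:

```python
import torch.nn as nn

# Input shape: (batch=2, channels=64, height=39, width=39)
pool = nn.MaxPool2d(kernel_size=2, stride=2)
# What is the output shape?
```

Input: (2, 64, 39, 39) -> Output: (2, 64, 19, 19)

Answer: (2, 64, 19, 19)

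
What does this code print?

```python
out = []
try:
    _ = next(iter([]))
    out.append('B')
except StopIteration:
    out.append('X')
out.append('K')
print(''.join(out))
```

Execution trace: 'X' (except StopIteration) → 'K' (after the try/except). Output: XK

Answer: XK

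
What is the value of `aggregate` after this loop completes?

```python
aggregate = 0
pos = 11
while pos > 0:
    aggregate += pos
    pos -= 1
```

Sum 11 down to 1
`aggregate` takes the values: 0 → 11 → 21 → 30 → 38 → 45 → 51 → 56 → 60 → 63 → 65 → 66

Answer: 66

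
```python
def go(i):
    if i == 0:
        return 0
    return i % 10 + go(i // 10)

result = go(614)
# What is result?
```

Sum of digits of 614: 4 + 1 + 6 = 11

Answer: 11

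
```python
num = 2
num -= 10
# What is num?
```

Trace:
`num = 2` → num = 2
`num -= 10` → num = -8
So num = -8

Answer: -8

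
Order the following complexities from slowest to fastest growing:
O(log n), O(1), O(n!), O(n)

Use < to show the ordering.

Ordered by growth rate: O(1) < O(log n) < O(n) < O(n!)

Answer: O(1) < O(log n) < O(n) < O(n!)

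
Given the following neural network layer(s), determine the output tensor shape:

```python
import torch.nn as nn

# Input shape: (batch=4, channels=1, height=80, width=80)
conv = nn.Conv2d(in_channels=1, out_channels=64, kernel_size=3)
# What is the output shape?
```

Input: (4, 1, 80, 80) -> Output: (4, 64, 78, 78)

Answer: (4, 64, 78, 78)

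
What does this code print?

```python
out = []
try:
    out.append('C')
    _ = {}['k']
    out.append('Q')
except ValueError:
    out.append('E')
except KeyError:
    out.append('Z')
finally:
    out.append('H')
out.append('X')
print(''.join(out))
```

Execution trace: 'C' (try body) → 'Z' (except KeyError) → 'H' (finally) → 'X' (after the try/except). Output: CZHX

Answer: CZHX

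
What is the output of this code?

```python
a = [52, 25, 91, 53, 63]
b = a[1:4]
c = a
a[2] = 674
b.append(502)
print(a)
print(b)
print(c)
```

Key concept: slice vs alias.
Step by step:
`a = [52, 25, 91, 53, 63]` → a = [52, 25, 91, 53, 63]
`b = a[1:4]` → b = [25, 91, 53]
`c = a` → c = [52, 25, 91, 53, 63] (same object as a)
`a[2] = 674` → a = [52, 25, 674, 53, 63] (same object as c); c = [52, 25, 674, 53, 63] (same object as a)
`b.append(502)` → b = [25, 91, 53, 502]
`print(a)` → prints [52, 25, 674, 53, 63]
`print(b)` → prints [25, 91, 53, 502]
`print(c)` → prints [52, 25, 674, 53, 63]

Answer:
[52, 25, 674, 53, 63]
[25, 91, 53, 502]
[52, 25, 674, 53, 63]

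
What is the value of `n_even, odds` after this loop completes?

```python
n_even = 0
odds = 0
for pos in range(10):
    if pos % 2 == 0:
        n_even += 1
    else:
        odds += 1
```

Count evens and odds in range(10)
`n_even, odds` takes the values: (0, 0) → (1, 0) → (1, 1) → (2, 1) → (2, 2) → (3, 2) → (3, 3) → (4, 3) → (4, 4) → (5, 4) → (5, 5)

Answer: 5, 5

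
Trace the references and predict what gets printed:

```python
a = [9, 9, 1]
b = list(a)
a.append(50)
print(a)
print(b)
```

Key concept: list() constructor creates copy.
Step by step:
`a = [9, 9, 1]` → a = [9, 9, 1]
`b = list(a)` → b = [9, 9, 1]
`a.append(50)` → a = [9, 9, 1, 50]
`print(a)` → prints [9, 9, 1, 50]
`print(b)` → prints [9, 9, 1]

Answer:
[9, 9, 1, 50]
[9, 9, 1]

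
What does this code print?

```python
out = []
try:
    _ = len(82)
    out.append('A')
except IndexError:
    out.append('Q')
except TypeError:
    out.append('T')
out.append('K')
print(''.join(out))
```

Execution trace: 'T' (except TypeError) → 'K' (after the try/except). Output: TK

Answer: TK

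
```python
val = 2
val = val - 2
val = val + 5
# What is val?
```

Trace:
`val = 2` → val = 2
`val = val - 2` → val = 0
`val = val + 5` → val = 5
So val = 5

Answer: 5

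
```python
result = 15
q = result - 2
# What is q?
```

Trace:
`result = 15` → result = 15
`q = result - 2` → q = 13
So q = 13

Answer: 13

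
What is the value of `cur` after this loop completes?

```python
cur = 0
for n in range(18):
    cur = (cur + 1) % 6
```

Increment mod 6, 18 times = 0
`cur` takes the values: 0 → 1 → 2 → 3 → 4 → 5 → 0 → 1 → 2 → 3 → 4 → 5 → 0 → 1 → 2 → 3 → 4 → 5 → 0

Answer: 0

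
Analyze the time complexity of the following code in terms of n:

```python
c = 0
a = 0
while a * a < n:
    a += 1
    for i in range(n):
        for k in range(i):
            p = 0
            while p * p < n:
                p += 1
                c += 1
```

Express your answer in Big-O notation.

Each loop level contributes: √n × n × n × √n. Multiplying the contributions gives O(n^3).

Answer: O(n^3)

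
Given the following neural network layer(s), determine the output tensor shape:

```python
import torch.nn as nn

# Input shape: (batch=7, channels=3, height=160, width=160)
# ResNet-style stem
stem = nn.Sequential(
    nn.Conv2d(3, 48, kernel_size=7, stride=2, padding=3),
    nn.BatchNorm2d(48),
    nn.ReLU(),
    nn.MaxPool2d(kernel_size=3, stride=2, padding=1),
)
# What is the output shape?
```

Input: (7, 3, 160, 160) -> after Conv2d 7x7 stride=2: (7, 48, 80, 80) -> Output: (7, 48, 40, 40)

Answer: (7, 48, 40, 40)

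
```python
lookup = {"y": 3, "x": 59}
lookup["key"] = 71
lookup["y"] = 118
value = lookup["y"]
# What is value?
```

Trace:
`lookup = {"y": 3, "x": 59}` → lookup = {'y': 3, 'x': 59}
`lookup["key"] = 71` → lookup = {'y': 3, 'x': 59, 'key': 71}
`lookup["y"] = 118` → lookup = {'y': 118, 'x': 59, 'key': 71}
`value = lookup["y"]` → value = 118
So value = 118

Answer: 118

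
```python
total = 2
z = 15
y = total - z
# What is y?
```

Trace:
`total = 2` → total = 2
`z = 15` → z = 15
`y = total - z` → y = -13
So y = -13

Answer: -13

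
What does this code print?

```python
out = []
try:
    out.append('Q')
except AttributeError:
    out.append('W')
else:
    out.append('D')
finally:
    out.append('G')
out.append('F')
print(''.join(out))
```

Execution trace: 'Q' (try body, no exception) → 'D' (else) → 'G' (finally) → 'F' (after the try/except). Output: QDGF

Answer: QDGF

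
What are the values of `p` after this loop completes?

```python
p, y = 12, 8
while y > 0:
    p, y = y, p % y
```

GCD of 12 and 8
`p` takes the values: 12 → 8 → 4

Answer: 4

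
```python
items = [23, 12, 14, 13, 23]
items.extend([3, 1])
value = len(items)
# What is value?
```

Trace:
`items = [23, 12, 14, 13, 23]` → items = [23, 12, 14, 13, 23]
`items.extend([3, 1])` → items = [23, 12, 14, 13, 23, 3, 1]
`value = len(items)` → value = 7
So value = 7

Answer: 7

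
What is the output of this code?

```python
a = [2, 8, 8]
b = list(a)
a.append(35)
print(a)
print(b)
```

Key concept: list() constructor creates copy.
Step by step:
`a = [2, 8, 8]` → a = [2, 8, 8]
`b = list(a)` → b = [2, 8, 8]
`a.append(35)` → a = [2, 8, 8, 35]
`print(a)` → prints [2, 8, 8, 35]
`print(b)` → prints [2, 8, 8]

Answer:
[2, 8, 8, 35]
[2, 8, 8]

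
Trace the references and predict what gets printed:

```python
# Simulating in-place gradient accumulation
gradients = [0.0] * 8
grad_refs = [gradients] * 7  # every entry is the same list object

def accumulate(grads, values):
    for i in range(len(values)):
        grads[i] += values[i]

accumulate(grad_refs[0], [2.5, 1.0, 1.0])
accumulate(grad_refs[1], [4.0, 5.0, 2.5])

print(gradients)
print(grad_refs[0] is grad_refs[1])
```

Key concept: gradient accumulation aliasing.
Step by step:
`gradients = [0.0] * 8` → gradients = [0.0, 0.0, 0.0, 0.0, 0.0, 0.0, 0.0, 0.0]
`grad_refs = [gradients] * 7` → grad_refs = [[0.0, 0.0, 0.0, 0.0, 0.0, 0.0, 0.0, 0.0], [0.0, 0.0, 0.0, 0.0, 0.0, 0.0, 0.0, 0.0], [0.0, 0.0, 0.0, 0.0, 0.0, 0.0, 0.0, 0.0], [0.0, 0.0, 0.0, 0.0, 0.0, 0.0, 0.0, 0.0], [0.0, 0.0, 0.0, 0.0, 0.0, 0.0, 0.0, 0.0], [0.0, 0.0, 0.0, 0.0, 0.0, 0.0, 0.0, 0.0], [0.0, 0.0, 0.0, 0.0, 0.0, 0.0, 0.0, 0.0]]
`accumulate(grad_refs[0], [2.5, 1.0, 1.0])` → gradients = [2.5, 1.0, 1.0, 0.0, 0.0, 0.0, 0.0, 0.0]; grad_refs = [[2.5, 1.0, 1.0, 0.0, 0.0, 0.0, 0.0, 0.0], [2.5, 1.0, 1.0, 0.0, 0.0, 0.0, 0.0, 0.0], [2.5, 1.0, 1.0, 0.0, 0.0, 0.0, 0.0, 0.0], [2.5, 1.0, 1.0, 0.0, 0.0, 0.0, 0.0, 0.0], [2.5, 1.0, 1.0, 0.0, 0.0, 0.0, 0.0, 0.0], [2.5, 1.0, 1.0, 0.0, 0.0, 0.0, 0.0, 0.0], [2.5, 1.0, 1.0, 0.0, 0.0, 0.0, 0.0, 0.0]]
`accumulate(grad_refs[1], [4.0, 5.0, 2.5])` → gradients = [6.5, 6.0, 3.5, 0.0, 0.0, 0.0, 0.0, 0.0]; grad_refs = [[6.5, 6.0, 3.5, 0.0, 0.0, 0.0, 0.0, 0.0], [6.5, 6.0, 3.5, 0.0, 0.0, 0.0, 0.0, 0.0], [6.5, 6.0, 3.5, 0.0, 0.0, 0.0, 0.0, 0.0], [6.5, 6.0, 3.5, 0.0, 0.0, 0.0, 0.0, 0.0], [6.5, 6.0, 3.5, 0.0, 0.0, 0.0, 0.0, 0.0], [6.5, 6.0, 3.5, 0.0, 0.0, 0.0, 0.0, 0.0], [6.5, 6.0, 3.5, 0.0, 0.0, 0.0, 0.0, 0.0]]
`print(gradients)` → prints [6.5, 6.0, 3.5, 0.0, 0.0, 0.0, 0.0, 0.0]
`print(grad_refs[0] is grad_refs[1])` → prints True

Answer:
[6.5, 6.0, 3.5, 0.0, 0.0, 0.0, 0.0, 0.0]
True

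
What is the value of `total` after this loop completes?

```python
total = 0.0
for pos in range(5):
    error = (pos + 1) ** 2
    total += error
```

Sum of squared losses 1² + 2² + ... + 5²
`total` takes the values: 0.0 → 1.0 → 5.0 → 14.0 → 30.0 → 55.0

Answer: 55.0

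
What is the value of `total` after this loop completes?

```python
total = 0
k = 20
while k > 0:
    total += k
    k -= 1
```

Sum 20 down to 1
`total` takes the values: 0 → 20 → 39 → 57 → 74 → 90 → 105 → 119 → 132 → 144 → 155 → 165 → 174 → 182 → 189 → 195 → 200 → 204 → 207 → 209 → 210

Answer: 210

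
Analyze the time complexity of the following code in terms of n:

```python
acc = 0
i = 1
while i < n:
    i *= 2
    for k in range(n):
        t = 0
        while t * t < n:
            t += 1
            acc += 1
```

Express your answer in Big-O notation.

Each loop level contributes: log n × n × √n. Multiplying the contributions gives O(n√n log n).

Answer: O(n√n log n)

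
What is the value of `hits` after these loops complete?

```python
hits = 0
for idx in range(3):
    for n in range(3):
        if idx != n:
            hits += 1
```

3² - 3 (exclude diagonal)
`hits` takes the values: 0 → 1 → 2 → 3 → 4 → 5 → 6

Answer: 6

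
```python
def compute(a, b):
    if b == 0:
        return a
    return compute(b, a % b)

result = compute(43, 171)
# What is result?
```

compute(43, 171) -> compute(171, 43) -> compute(43, 42) -> compute(42, 1) -> compute(1, 0) -> 1

Answer: 1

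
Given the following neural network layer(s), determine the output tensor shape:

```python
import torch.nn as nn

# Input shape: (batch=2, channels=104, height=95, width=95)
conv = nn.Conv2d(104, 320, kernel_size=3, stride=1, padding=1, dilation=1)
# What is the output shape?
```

Input: (2, 104, 95, 95) -> Output: (2, 320, 95, 95)

Answer: (2, 320, 95, 95)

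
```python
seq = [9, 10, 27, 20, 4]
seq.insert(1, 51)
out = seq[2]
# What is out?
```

Trace:
`seq = [9, 10, 27, 20, 4]` → seq = [9, 10, 27, 20, 4]
`seq.insert(1, 51)` → seq = [9, 51, 10, 27, 20, 4]
`out = seq[2]` → out = 10
So out = 10

Answer: 10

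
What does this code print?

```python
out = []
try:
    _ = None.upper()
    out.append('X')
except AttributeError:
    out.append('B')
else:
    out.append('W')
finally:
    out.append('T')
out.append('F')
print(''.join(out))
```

Execution trace: 'B' (except AttributeError) → 'T' (finally) → 'F' (after the try/except). Output: BTF

Answer: BTF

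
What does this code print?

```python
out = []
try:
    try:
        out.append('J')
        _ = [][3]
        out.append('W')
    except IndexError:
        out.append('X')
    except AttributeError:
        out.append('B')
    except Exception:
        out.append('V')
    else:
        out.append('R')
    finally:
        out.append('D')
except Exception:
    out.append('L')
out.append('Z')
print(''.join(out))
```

Execution trace: 'J' (inner try body) → 'X' (inner except IndexError) → 'D' (inner finally) → 'Z' (after the try/except). Output: JXDZ

Answer: JXDZ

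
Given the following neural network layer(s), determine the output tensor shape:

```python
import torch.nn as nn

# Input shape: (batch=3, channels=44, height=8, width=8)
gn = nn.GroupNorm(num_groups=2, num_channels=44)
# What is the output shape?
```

Input: (3, 44, 8, 8) -> Output: (3, 44, 8, 8)

Answer: (3, 44, 8, 8)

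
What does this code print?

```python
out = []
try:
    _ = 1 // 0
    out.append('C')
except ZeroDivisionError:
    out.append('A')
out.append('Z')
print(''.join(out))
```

Execution trace: 'A' (except ZeroDivisionError) → 'Z' (after the try/except). Output: AZ

Answer: AZ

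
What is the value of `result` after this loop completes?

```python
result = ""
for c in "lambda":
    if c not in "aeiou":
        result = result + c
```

Remove vowels from 'lambda'
`result` takes the values: "" → "l" → "lm" → "lmb" → "lmbd"

Answer: "lmbd"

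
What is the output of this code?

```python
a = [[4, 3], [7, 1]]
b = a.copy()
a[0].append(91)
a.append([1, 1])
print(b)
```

Key concept: shallow copy with nested lists.
Step by step:
`a = [[4, 3], [7, 1]]` → a = [[4, 3], [7, 1]]
`b = a.copy()` → b = [[4, 3], [7, 1]]
`a[0].append(91)` → a = [[4, 3, 91], [7, 1]]; b = [[4, 3, 91], [7, 1]]
`a.append([1, 1])` → a = [[4, 3, 91], [7, 1], [1, 1]]
`print(b)` → prints [[4, 3, 91], [7, 1]]

Answer: [[4, 3, 91], [7, 1]]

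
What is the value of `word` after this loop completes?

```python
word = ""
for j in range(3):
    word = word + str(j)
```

Concatenate digits 0 to 2
`word` takes the values: "" → "0" → "01" → "012"

Answer: "012"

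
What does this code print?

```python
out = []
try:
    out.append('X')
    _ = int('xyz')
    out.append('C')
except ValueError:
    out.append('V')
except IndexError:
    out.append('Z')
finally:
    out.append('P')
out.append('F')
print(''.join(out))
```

Execution trace: 'X' (try body) → 'V' (except ValueError) → 'P' (finally) → 'F' (after the try/except). Output: XVPF

Answer: XVPF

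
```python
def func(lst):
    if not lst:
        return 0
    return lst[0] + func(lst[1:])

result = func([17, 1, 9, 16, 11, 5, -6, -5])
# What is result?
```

17 + 1 + 9 + 16 + 11 + 5 + (-6) + (-5) + 0 = 48

Answer: 48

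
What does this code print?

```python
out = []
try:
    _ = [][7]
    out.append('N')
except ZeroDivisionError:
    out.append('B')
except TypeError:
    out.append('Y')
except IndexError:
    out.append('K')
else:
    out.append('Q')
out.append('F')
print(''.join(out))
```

Execution trace: 'K' (except IndexError) → 'F' (after the try/except). Output: KF

Answer: KF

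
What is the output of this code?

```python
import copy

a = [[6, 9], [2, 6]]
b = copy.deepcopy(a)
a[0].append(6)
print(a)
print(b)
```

Key concept: deep copy is fully independent.
Step by step:
`a = [[6, 9], [2, 6]]` → a = [[6, 9], [2, 6]]
`b = copy.deepcopy(a)` → b = [[6, 9], [2, 6]]
`a[0].append(6)` → a = [[6, 9, 6], [2, 6]]
`print(a)` → prints [[6, 9, 6], [2, 6]]
`print(b)` → prints [[6, 9], [2, 6]]

Answer:
[[6, 9, 6], [2, 6]]
[[6, 9], [2, 6]]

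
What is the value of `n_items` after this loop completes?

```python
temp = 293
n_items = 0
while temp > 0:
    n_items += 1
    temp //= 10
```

Count digits by repeated division by 10
`n_items` takes the values: 0 → 1 → 2 → 3

Answer: 3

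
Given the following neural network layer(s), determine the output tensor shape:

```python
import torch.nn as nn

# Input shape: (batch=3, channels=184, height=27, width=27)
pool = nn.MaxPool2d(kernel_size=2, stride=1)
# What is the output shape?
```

Input: (3, 184, 27, 27) -> Output: (3, 184, 26, 26)

Answer: (3, 184, 26, 26)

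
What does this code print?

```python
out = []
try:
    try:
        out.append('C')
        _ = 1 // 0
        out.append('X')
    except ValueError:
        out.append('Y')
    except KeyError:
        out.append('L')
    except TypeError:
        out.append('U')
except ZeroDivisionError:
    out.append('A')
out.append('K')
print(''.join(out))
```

Execution trace: 'C' (inner try body) → 'A' (outer except ZeroDivisionError) → 'K' (after the try/except). Output: CAK

Answer: CAK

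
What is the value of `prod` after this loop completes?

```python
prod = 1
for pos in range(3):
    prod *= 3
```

3^3 = 27
`prod` takes the values: 1 → 3 → 9 → 27

Answer: 27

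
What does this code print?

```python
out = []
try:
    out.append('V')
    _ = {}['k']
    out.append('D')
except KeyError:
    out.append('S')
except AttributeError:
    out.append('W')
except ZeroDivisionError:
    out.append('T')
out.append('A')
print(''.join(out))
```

Execution trace: 'V' (try body) → 'S' (except KeyError) → 'A' (after the try/except). Output: VSA

Answer: VSA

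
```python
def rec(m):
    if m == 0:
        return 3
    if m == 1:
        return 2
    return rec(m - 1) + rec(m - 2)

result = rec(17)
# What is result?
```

Build up from base cases: rec(0)=3, rec(1)=2, rec(2)=5, rec(3)=7, rec(4)=12, rec(5)=19, rec(6)=31, ..., rec(17)=6155

Answer: 6155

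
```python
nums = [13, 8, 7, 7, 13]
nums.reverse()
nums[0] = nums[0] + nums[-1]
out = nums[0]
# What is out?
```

Trace:
`nums = [13, 8, 7, 7, 13]` → nums = [13, 8, 7, 7, 13]
`nums.reverse()` → nums = [13, 7, 7, 8, 13]
`nums[0] = nums[0] + nums[-1]` → nums = [26, 7, 7, 8, 13]
`out = nums[0]` → out = 26
So out = 26

Answer: 26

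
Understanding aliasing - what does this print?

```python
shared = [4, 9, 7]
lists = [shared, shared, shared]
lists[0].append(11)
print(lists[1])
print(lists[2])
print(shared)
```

Key concept: list of same reference.
Step by step:
`shared = [4, 9, 7]` → shared = [4, 9, 7]
`lists = [shared, shared, shared]` → lists = [[4, 9, 7], [4, 9, 7], [4, 9, 7]]
`lists[0].append(11)` → shared = [4, 9, 7, 11]; lists = [[4, 9, 7, 11], [4, 9, 7, 11], [4, 9, 7, 11]]
`print(lists[1])` → prints [4, 9, 7, 11]
`print(lists[2])` → prints [4, 9, 7, 11]
`print(shared)` → prints [4, 9, 7, 11]

Answer:
[4, 9, 7, 11]
[4, 9, 7, 11]
[4, 9, 7, 11]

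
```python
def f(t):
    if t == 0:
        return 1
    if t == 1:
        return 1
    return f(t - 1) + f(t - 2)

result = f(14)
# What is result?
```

Build up from base cases: f(0)=1, f(1)=1, f(2)=2, f(3)=3, f(4)=5, f(5)=8, f(6)=13, ..., f(14)=610

Answer: 610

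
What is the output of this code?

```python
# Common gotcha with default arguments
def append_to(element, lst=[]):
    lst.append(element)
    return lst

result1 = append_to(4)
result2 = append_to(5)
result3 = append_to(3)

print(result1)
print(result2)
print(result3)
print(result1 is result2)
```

Key concept: mutable default argument gotcha.
Step by step:
`result1 = append_to(4)` → result1 = [4]
`result2 = append_to(5)` → result1 = [4, 5] (same object as result2); result2 = [4, 5] (same object as result1)
`result3 = append_to(3)` → result1 = [4, 5, 3] (same object as result2, result3); result2 = [4, 5, 3] (same object as result1, result3); result3 = [4, 5, 3] (same object as result1, result2)
`print(result1)` → prints [4, 5, 3]
`print(result2)` → prints [4, 5, 3]
`print(result3)` → prints [4, 5, 3]
`print(result1 is result2)` → prints True

Answer:
[4, 5, 3]
[4, 5, 3]
[4, 5, 3]
True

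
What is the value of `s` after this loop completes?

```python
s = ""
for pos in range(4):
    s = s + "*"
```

Repeat '*' 4 times
`s` takes the values: "" → "*" → "**" → "***" → "****"

Answer: "****"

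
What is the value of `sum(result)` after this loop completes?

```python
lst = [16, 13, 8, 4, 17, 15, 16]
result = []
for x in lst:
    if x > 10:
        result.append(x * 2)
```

Sum of doubled values > 10
`result` takes the values: [] → [32] → [32, 26] → [32, 26, 34] → [32, 26, 34, 30] → [32, 26, 34, 30, 32]
So `sum(result)` = 154

Answer: 154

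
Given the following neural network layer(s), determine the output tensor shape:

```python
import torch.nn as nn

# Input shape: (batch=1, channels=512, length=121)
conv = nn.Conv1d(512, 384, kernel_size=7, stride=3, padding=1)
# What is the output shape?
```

Input: (1, 512, 121) -> Output: (1, 384, 39)

Answer: (1, 384, 39)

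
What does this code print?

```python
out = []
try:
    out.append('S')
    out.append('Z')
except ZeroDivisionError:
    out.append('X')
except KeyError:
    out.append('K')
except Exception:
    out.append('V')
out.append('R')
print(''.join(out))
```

Execution trace: 'S' (try body) → 'Z' (try body, no exception) → 'R' (after the try/except). Output: SZR

Answer: SZR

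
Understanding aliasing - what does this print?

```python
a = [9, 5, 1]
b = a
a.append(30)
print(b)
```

Key concept: basic list aliasing.
Step by step:
`a = [9, 5, 1]` → a = [9, 5, 1]
`b = a` → b = [9, 5, 1] (same object as a)
`a.append(30)` → a = [9, 5, 1, 30] (same object as b); b = [9, 5, 1, 30] (same object as a)
`print(b)` → prints [9, 5, 1, 30]

Answer: [9, 5, 1, 30]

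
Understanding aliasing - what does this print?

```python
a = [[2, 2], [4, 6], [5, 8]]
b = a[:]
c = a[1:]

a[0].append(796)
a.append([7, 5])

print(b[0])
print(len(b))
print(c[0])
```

Key concept: slice with nested mutation.
Step by step:
`a = [[2, 2], [4, 6], [5, 8]]` → a = [[2, 2], [4, 6], [5, 8]]
`b = a[:]` → b = [[2, 2], [4, 6], [5, 8]]
`c = a[1:]` → c = [[4, 6], [5, 8]]
`a[0].append(796)` → a = [[2, 2, 796], [4, 6], [5, 8]]; b = [[2, 2, 796], [4, 6], [5, 8]]
`a.append([7, 5])` → a = [[2, 2, 796], [4, 6], [5, 8], [7, 5]]
`print(b[0])` → prints [2, 2, 796]
`print(len(b))` → prints 3
`print(c[0])` → prints [4, 6]

Answer:
[2, 2, 796]
3
[4, 6]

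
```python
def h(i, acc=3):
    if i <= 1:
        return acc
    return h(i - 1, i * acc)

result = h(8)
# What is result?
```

Accumulator trace (n, acc): (8, 3) -> (7, 24) -> (6, 168) -> (5, 1008) -> (4, 5040) -> (3, 20160) -> (2, 60480) -> (1, 120960) -> return 120960

Answer: 120960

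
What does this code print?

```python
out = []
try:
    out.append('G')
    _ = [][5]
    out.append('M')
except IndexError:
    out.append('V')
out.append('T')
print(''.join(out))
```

Execution trace: 'G' (try body) → 'V' (except IndexError) → 'T' (after the try/except). Output: GVT

Answer: GVT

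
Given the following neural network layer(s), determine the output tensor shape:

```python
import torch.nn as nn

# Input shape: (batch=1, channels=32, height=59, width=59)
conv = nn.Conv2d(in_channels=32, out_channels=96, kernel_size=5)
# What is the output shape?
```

Input: (1, 32, 59, 59) -> Output: (1, 96, 55, 55)

Answer: (1, 96, 55, 55)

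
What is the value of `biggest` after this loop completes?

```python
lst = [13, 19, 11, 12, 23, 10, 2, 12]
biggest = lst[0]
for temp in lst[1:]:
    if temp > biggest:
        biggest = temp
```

Maximum of [13, 19, 11, 12, 23, 10, 2, 12]
`biggest` takes the values: 13 → 19 → 23

Answer: 23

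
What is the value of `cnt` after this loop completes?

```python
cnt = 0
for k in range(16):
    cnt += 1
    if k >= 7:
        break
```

Loop breaks when k reaches 7, cnt is 8
`cnt` takes the values: 0 → 1 → 2 → 3 → 4 → 5 → 6 → 7 → 8

Answer: 8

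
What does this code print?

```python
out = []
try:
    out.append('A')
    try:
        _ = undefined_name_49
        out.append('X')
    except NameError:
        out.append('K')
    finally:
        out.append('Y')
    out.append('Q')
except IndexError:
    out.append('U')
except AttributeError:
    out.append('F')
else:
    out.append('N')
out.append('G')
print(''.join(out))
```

Execution trace: 'A' (try body) → 'K' (inner except NameError) → 'Y' (inner finally) → 'Q' (try body, no exception) → 'N' (else) → 'G' (after the try/except). Output: AKYQNG

Answer: AKYQNG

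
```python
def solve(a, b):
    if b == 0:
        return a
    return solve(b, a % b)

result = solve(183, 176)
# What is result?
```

solve(183, 176) -> solve(176, 7) -> solve(7, 1) -> solve(1, 0) -> 1

Answer: 1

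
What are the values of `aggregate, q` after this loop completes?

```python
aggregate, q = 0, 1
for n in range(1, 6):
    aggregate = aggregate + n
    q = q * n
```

Sum and factorial of 1 to 5
`aggregate, q` takes the values: (0, 1) → (1, 1) → (3, 1) → (3, 2) → (6, 2) → (6, 6) → (10, 6) → (10, 24) → (15, 24) → (15, 120)

Answer: 15, 120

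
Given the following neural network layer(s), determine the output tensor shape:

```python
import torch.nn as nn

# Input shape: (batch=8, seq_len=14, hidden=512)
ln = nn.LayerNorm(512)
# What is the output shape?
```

Input: (8, 14, 512) -> Output: (8, 14, 512)

Answer: (8, 14, 512)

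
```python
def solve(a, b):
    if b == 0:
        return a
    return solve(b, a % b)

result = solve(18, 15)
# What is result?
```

solve(18, 15) -> solve(15, 3) -> solve(3, 0) -> 3

Answer: 3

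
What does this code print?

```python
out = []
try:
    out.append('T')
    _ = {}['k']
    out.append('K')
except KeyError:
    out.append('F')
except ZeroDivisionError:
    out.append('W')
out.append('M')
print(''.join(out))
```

Execution trace: 'T' (try body) → 'F' (except KeyError) → 'M' (after the try/except). Output: TFM

Answer: TFM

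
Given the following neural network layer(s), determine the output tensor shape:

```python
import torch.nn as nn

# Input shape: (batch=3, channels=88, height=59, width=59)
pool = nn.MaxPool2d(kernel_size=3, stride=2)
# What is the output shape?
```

Input: (3, 88, 59, 59) -> Output: (3, 88, 29, 29)

Answer: (3, 88, 29, 29)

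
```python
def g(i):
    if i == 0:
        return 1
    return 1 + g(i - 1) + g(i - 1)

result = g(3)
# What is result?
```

g(i) = 1 + 2·g(i-1), g(0)=1. Closed form: (1+1)·2^3 - 1 = 15.

Answer: 15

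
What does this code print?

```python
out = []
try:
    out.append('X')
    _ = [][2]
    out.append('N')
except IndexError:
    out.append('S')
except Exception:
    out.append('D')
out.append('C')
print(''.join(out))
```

Execution trace: 'X' (try body) → 'S' (except IndexError) → 'C' (after the try/except). Output: XSC

Answer: XSC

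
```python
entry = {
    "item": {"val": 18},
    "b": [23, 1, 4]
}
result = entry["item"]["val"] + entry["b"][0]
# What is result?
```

Trace:
`entry = { ...` → entry = {'item': {'val': 18}, 'b': [23, 1, 4]}
`result = entry["item"]["val"] + entry["b"][0]` → result = 41
So result = 41

Answer: 41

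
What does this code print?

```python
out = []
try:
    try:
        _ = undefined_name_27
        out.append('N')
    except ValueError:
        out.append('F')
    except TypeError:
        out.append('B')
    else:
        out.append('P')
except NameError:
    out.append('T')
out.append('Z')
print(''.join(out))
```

Execution trace: 'T' (outer except NameError) → 'Z' (after the try/except). Output: TZ

Answer: TZ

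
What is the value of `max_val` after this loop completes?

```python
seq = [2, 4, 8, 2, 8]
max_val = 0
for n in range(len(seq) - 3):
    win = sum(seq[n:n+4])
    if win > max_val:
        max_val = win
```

Max sum of 4-element window in [2, 4, 8, 2, 8]
`max_val` takes the values: 0 → 16 → 22

Answer: 22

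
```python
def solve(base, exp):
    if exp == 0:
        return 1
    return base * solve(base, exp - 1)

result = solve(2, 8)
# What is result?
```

solve(2, 8) = 2 * 2 * 2 * 2 * 2 * 2 * 2 * 2 = 256

Answer: 256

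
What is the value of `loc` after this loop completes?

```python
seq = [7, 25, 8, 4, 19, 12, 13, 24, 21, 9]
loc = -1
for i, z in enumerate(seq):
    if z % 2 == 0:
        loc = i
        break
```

First even number index in [7, 25, 8, 4, 19, 12, 13, 24, 21, 9]
`loc` takes the values: -1 → 2

Answer: 2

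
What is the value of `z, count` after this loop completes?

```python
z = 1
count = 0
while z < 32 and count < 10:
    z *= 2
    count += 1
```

Double until >= 32 or 10 iterations
`z, count` takes the values: (1, 0) → (2, 0) → (2, 1) → (4, 1) → (4, 2) → (8, 2) → (8, 3) → (16, 3) → (16, 4) → (32, 4) → (32, 5)

Answer: 32, 5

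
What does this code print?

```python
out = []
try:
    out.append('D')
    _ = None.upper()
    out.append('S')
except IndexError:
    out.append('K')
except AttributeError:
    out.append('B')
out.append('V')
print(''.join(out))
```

Execution trace: 'D' (try body) → 'B' (except AttributeError) → 'V' (after the try/except). Output: DBV

Answer: DBV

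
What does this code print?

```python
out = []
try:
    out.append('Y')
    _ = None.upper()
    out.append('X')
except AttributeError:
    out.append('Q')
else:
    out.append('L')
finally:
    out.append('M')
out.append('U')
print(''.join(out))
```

Execution trace: 'Y' (try body) → 'Q' (except AttributeError) → 'M' (finally) → 'U' (after the try/except). Output: YQMU

Answer: YQMU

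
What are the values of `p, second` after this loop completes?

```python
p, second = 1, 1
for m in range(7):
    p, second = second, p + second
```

Fibonacci: after 7 iterations
`p, second` takes the values: (1, 1) → (1, 2) → (2, 3) → (3, 5) → (5, 8) → (8, 13) → (13, 21) → (21, 34)

Answer: 21, 34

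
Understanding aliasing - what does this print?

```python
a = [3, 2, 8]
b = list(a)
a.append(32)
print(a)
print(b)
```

Key concept: list() constructor creates copy.
Step by step:
`a = [3, 2, 8]` → a = [3, 2, 8]
`b = list(a)` → b = [3, 2, 8]
`a.append(32)` → a = [3, 2, 8, 32]
`print(a)` → prints [3, 2, 8, 32]
`print(b)` → prints [3, 2, 8]

Answer:
[3, 2, 8, 32]
[3, 2, 8]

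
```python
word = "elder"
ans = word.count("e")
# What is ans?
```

Trace:
`word = "elder"` → word = 'elder'
`ans = word.count("e")` → ans = 2
So ans = 2

Answer: 2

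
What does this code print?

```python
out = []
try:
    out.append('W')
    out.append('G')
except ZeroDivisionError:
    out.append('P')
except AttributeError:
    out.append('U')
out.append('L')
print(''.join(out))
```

Execution trace: 'W' (try body) → 'G' (try body, no exception) → 'L' (after the try/except). Output: WGL

Answer: WGL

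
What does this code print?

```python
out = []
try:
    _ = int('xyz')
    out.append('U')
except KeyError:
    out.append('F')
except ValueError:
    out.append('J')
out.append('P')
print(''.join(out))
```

Execution trace: 'J' (except ValueError) → 'P' (after the try/except). Output: JP

Answer: JP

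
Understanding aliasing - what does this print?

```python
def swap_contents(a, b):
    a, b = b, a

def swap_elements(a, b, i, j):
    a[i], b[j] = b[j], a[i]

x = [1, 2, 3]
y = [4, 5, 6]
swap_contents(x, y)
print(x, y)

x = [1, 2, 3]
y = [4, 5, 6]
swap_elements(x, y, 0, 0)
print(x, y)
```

Key concept: parameter rebinding vs mutation.
Step by step:
`x = [1, 2, 3]` → x = [1, 2, 3]
`y = [4, 5, 6]` → y = [4, 5, 6]
`swap_contents(x, y)` → no visible change to tracked variables
`print(x, y)` → prints [1, 2, 3] [4, 5, 6]
`x = [1, 2, 3]` → x = [1, 2, 3]
`y = [4, 5, 6]` → y = [4, 5, 6]
`swap_elements(x, y, 0, 0)` → x = [4, 2, 3]; y = [1, 5, 6]
`print(x, y)` → prints [4, 2, 3] [1, 5, 6]

Answer:
[1, 2, 3] [4, 5, 6]
[4, 2, 3] [1, 5, 6]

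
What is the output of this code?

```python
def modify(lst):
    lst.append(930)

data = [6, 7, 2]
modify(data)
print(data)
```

Key concept: function modifies passed list.
Step by step:
`data = [6, 7, 2]` → data = [6, 7, 2]
`modify(data)` → data = [6, 7, 2, 930]
`print(data)` → prints [6, 7, 2, 930]

Answer: [6, 7, 2, 930]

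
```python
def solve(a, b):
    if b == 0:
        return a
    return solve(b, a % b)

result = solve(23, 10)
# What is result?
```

solve(23, 10) -> solve(10, 3) -> solve(3, 1) -> solve(1, 0) -> 1

Answer: 1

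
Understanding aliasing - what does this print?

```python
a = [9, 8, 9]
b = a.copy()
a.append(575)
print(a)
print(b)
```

Key concept: list.copy() creates independent copy.
Step by step:
`a = [9, 8, 9]` → a = [9, 8, 9]
`b = a.copy()` → b = [9, 8, 9]
`a.append(575)` → a = [9, 8, 9, 575]
`print(a)` → prints [9, 8, 9, 575]
`print(b)` → prints [9, 8, 9]

Answer:
[9, 8, 9, 575]
[9, 8, 9]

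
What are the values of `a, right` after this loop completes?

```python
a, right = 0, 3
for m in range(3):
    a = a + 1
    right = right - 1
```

a goes 0→3, right goes 3→0
`a, right` takes the values: (0, 3) → (1, 3) → (1, 2) → (2, 2) → (2, 1) → (3, 1) → (3, 0)

Answer: 3, 0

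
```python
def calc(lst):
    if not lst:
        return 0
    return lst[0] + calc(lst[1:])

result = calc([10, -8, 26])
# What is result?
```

10 + (-8) + 26 + 0 = 28

Answer: 28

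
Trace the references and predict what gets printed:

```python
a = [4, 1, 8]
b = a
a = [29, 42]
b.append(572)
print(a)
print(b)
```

Key concept: rebinding vs mutation: a is rebound to a new list, b still points at the original.
Step by step:
`a = [4, 1, 8]` → a = [4, 1, 8]
`b = a` → b = [4, 1, 8] (same object as a)
`a = [29, 42]` → a = [29, 42]
`b.append(572)` → b = [4, 1, 8, 572]
`print(a)` → prints [29, 42]
`print(b)` → prints [4, 1, 8, 572]

Answer:
[29, 42]
[4, 1, 8, 572]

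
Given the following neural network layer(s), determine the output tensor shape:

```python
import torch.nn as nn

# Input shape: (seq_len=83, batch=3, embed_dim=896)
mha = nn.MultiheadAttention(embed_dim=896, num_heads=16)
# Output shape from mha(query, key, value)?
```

Input: (83, 3, 896) -> Output: (83, 3, 896)

Answer: (83, 3, 896)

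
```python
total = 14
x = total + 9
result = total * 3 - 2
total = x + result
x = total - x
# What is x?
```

Trace:
`total = 14` → total = 14
`x = total + 9` → x = 23
`result = total * 3 - 2` → result = 40
`total = x + result` → total = 63
`x = total - x` → x = 40
So x = 40

Answer: 40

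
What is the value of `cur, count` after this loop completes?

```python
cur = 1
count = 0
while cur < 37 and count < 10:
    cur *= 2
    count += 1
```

Double until >= 37 or 10 iterations
`cur, count` takes the values: (1, 0) → (2, 0) → (2, 1) → (4, 1) → (4, 2) → (8, 2) → (8, 3) → (16, 3) → (16, 4) → (32, 4) → (32, 5) → (64, 5) → (64, 6)

Answer: 64, 6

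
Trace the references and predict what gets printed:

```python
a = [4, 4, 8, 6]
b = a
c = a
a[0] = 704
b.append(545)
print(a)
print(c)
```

Key concept: multiple aliases.
Step by step:
`a = [4, 4, 8, 6]` → a = [4, 4, 8, 6]
`b = a` → b = [4, 4, 8, 6] (same object as a)
`c = a` → c = [4, 4, 8, 6] (same object as a, b)
`a[0] = 704` → a = [704, 4, 8, 6] (same object as b, c); b = [704, 4, 8, 6] (same object as a, c); c = [704, 4, 8, 6] (same object as a, b)
`b.append(545)` → a = [704, 4, 8, 6, 545] (same object as b, c); b = [704, 4, 8, 6, 545] (same object as a, c); c = [704, 4, 8, 6, 545] (same object as a, b)
`print(a)` → prints [704, 4, 8, 6, 545]
`print(c)` → prints [704, 4, 8, 6, 545]

Answer:
[704, 4, 8, 6, 545]
[704, 4, 8, 6, 545]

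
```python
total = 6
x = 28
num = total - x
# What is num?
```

Trace:
`total = 6` → total = 6
`x = 28` → x = 28
`num = total - x` → num = -22
So num = -22

Answer: -22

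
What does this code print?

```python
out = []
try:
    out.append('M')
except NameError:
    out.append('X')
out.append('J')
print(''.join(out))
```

Execution trace: 'M' (try body, no exception) → 'J' (after the try/except). Output: MJ

Answer: MJ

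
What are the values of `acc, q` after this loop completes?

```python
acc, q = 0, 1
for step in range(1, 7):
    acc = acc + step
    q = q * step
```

Sum and factorial of 1 to 6
`acc, q` takes the values: (0, 1) → (1, 1) → (3, 1) → (3, 2) → (6, 2) → (6, 6) → (10, 6) → (10, 24) → (15, 24) → (15, 120) → (21, 120) → (21, 720)

Answer: 21, 720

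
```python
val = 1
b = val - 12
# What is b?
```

Trace:
`val = 1` → val = 1
`b = val - 12` → b = -11
So b = -11

Answer: -11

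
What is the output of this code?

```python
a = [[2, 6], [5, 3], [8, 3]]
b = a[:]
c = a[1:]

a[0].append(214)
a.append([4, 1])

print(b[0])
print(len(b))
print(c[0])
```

Key concept: slice with nested mutation.
Step by step:
`a = [[2, 6], [5, 3], [8, 3]]` → a = [[2, 6], [5, 3], [8, 3]]
`b = a[:]` → b = [[2, 6], [5, 3], [8, 3]]
`c = a[1:]` → c = [[5, 3], [8, 3]]
`a[0].append(214)` → a = [[2, 6, 214], [5, 3], [8, 3]]; b = [[2, 6, 214], [5, 3], [8, 3]]
`a.append([4, 1])` → a = [[2, 6, 214], [5, 3], [8, 3], [4, 1]]
`print(b[0])` → prints [2, 6, 214]
`print(len(b))` → prints 3
`print(c[0])` → prints [5, 3]

Answer:
[2, 6, 214]
3
[5, 3]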